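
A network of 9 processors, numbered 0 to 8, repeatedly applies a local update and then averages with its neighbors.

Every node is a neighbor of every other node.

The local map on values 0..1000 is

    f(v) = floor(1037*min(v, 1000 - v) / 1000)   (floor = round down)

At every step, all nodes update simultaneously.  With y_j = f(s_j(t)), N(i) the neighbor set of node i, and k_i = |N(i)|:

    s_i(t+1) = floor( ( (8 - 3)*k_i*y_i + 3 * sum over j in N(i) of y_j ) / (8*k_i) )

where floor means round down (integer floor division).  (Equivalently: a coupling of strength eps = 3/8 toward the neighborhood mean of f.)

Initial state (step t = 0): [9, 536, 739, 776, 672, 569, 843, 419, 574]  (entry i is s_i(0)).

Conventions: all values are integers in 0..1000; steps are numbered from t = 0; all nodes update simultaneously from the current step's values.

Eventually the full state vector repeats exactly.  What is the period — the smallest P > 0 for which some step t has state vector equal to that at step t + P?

Simulating step by step:
t=0: [9, 536, 739, 776, 672, 569, 843, 419, 574]
t=1: [137, 410, 288, 266, 328, 389, 225, 382, 386]
t=2: [218, 382, 308, 295, 333, 369, 271, 365, 367]
t=3: [271, 370, 325, 317, 340, 362, 303, 359, 360]
t=4: [308, 367, 340, 335, 349, 362, 327, 361, 361]
t=5: [335, 370, 354, 351, 359, 367, 346, 367, 367]
t=6: [356, 377, 368, 365, 371, 375, 363, 375, 375]
t=7: [374, 386, 381, 379, 383, 385, 378, 385, 385]
t=8: [390, 398, 395, 394, 396, 397, 392, 397, 397]
t=9: [406, 410, 409, 408, 409, 410, 407, 410, 410]
t=10: [422, 424, 423, 423, 423, 424, 422, 424, 424]
t=11: [437, 438, 438, 438, 438, 438, 437, 438, 438]
t=12: [453, 453, 453, 453, 453, 453, 453, 453, 453]
t=13: [469, 469, 469, 469, 469, 469, 469, 469, 469]
t=14: [486, 486, 486, 486, 486, 486, 486, 486, 486]
t=15: [503, 503, 503, 503, 503, 503, 503, 503, 503]
t=16: [515, 515, 515, 515, 515, 515, 515, 515, 515]
t=17: [502, 502, 502, 502, 502, 502, 502, 502, 502]
t=18: [516, 516, 516, 516, 516, 516, 516, 516, 516]
t=19: [501, 501, 501, 501, 501, 501, 501, 501, 501]
t=20: [517, 517, 517, 517, 517, 517, 517, 517, 517]
t=21: [500, 500, 500, 500, 500, 500, 500, 500, 500]
t=22: [518, 518, 518, 518, 518, 518, 518, 518, 518]
t=23: [499, 499, 499, 499, 499, 499, 499, 499, 499]
t=24: [517, 517, 517, 517, 517, 517, 517, 517, 517]

Answer: 4
Key observation: The state at step 20, [517, 517, 517, 517, 517, 517, 517, 517, 517], reappears at step 24 — and no state repeats earlier — so the cycle the system enters has period 4.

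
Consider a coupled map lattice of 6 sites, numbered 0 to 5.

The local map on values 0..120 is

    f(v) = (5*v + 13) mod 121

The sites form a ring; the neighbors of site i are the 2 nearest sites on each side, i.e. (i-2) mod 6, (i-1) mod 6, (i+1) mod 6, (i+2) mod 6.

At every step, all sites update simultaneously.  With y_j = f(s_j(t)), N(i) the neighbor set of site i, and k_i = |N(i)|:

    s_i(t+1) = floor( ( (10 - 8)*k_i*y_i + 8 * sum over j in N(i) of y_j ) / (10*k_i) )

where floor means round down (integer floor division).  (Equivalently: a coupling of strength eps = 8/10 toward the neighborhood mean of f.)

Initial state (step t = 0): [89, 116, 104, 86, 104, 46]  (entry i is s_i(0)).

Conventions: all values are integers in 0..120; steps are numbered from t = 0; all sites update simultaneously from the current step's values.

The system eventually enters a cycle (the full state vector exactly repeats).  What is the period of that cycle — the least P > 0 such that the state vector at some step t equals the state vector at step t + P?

Answer: 12
Key observation: The state at step 11, [56, 38, 47, 53, 49, 38], reappears at step 23 — and no state repeats earlier — so the cycle the system enters has period 12.

Derivation:
t=0: [89, 116, 104, 86, 104, 46]
t=1: [60, 66, 76, 57, 54, 66]
t=2: [68, 71, 59, 65, 59, 74]
t=3: [53, 59, 68, 50, 71, 59]
t=4: [56, 60, 47, 53, 47, 38]
t=5: [43, 49, 34, 40, 36, 49]
t=6: [54, 58, 69, 51, 69, 60]
t=7: [81, 63, 72, 78, 74, 63]
t=8: [51, 55, 42, 48, 42, 57]
t=9: [66, 48, 57, 63, 59, 48]
t=10: [49, 53, 64, 46, 64, 55]
t=11: [56, 38, 47, 53, 49, 38]
t=12: [47, 51, 38, 44, 38, 53]
t=13: [46, 52, 61, 67, 63, 52]
t=14: [45, 49, 60, 66, 60, 51]
t=15: [60, 66, 75, 57, 77, 66]
t=16: [66, 70, 57, 63, 57, 72]
t=17: [44, 50, 59, 41, 61, 50]
t=18: [59, 63, 74, 56, 74, 65]
t=19: [57, 63, 48, 54, 50, 63]
t=20: [52, 56, 43, 49, 43, 58]
t=21: [71, 53, 62, 68, 64, 53]
t=22: [49, 53, 64, 71, 64, 55]
t=23: [56, 38, 47, 53, 49, 38]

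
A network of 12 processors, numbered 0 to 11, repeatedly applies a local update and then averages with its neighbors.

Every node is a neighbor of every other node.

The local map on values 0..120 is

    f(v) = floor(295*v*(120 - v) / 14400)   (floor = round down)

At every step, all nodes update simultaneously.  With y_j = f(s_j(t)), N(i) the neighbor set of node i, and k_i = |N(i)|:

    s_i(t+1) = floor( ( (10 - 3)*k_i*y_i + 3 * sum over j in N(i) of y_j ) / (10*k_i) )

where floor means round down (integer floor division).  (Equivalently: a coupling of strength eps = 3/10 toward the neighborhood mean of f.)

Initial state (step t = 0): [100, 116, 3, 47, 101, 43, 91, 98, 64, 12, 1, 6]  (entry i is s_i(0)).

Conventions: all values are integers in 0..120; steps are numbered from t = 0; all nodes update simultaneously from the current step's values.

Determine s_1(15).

Answer: s_1(15) = 71

Derivation:
t=0: [100, 116, 3, 47, 101, 43, 91, 98, 64, 12, 1, 6]
t=1: [39, 18, 16, 59, 38, 57, 48, 41, 61, 29, 13, 21]
t=2: [61, 43, 41, 67, 60, 67, 65, 62, 67, 54, 37, 46]
t=3: [72, 68, 67, 71, 72, 71, 72, 72, 71, 72, 64, 69]
t=4: [70, 71, 71, 71, 70, 71, 70, 70, 71, 70, 72, 71]
t=5: [70, 70, 70, 70, 70, 70, 70, 70, 70, 70, 70, 70]
t=6: [71, 71, 71, 71, 71, 71, 71, 71, 71, 71, 71, 71]
t=7: [71, 71, 71, 71, 71, 71, 71, 71, 71, 71, 71, 71]
t=8: [71, 71, 71, 71, 71, 71, 71, 71, 71, 71, 71, 71]
t=9: [71, 71, 71, 71, 71, 71, 71, 71, 71, 71, 71, 71]
t=10: [71, 71, 71, 71, 71, 71, 71, 71, 71, 71, 71, 71]
t=11: [71, 71, 71, 71, 71, 71, 71, 71, 71, 71, 71, 71]
t=12: [71, 71, 71, 71, 71, 71, 71, 71, 71, 71, 71, 71]
t=13: [71, 71, 71, 71, 71, 71, 71, 71, 71, 71, 71, 71]
t=14: [71, 71, 71, 71, 71, 71, 71, 71, 71, 71, 71, 71]
t=15: [71, 71, 71, 71, 71, 71, 71, 71, 71, 71, 71, 71]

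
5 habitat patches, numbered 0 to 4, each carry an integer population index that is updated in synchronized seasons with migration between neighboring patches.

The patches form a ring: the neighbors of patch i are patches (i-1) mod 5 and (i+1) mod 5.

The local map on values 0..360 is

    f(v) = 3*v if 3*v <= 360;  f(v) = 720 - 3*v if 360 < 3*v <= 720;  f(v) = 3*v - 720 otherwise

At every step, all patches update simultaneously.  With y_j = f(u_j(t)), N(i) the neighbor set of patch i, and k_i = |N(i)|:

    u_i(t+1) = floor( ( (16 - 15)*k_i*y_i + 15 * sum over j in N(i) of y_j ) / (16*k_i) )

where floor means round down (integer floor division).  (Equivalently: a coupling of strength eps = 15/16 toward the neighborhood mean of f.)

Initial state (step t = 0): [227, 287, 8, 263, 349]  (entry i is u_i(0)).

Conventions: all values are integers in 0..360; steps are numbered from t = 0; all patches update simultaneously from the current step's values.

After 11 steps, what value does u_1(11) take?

Answer: u_1(11) = 145

Derivation:
t=0: [227, 287, 8, 263, 349]
t=1: [221, 38, 99, 168, 71]
t=2: [156, 173, 173, 252, 141]
t=3: [249, 224, 123, 235, 153]
t=4: [146, 180, 51, 287, 36]
t=5: [152, 215, 160, 131, 205]
t=6: [100, 240, 203, 182, 283]
t=7: [79, 192, 88, 123, 230]
t=8: [96, 243, 248, 159, 277]
t=9: [74, 146, 119, 78, 255]
t=10: [167, 289, 264, 203, 216]
t=11: [116, 145, 125, 74, 159]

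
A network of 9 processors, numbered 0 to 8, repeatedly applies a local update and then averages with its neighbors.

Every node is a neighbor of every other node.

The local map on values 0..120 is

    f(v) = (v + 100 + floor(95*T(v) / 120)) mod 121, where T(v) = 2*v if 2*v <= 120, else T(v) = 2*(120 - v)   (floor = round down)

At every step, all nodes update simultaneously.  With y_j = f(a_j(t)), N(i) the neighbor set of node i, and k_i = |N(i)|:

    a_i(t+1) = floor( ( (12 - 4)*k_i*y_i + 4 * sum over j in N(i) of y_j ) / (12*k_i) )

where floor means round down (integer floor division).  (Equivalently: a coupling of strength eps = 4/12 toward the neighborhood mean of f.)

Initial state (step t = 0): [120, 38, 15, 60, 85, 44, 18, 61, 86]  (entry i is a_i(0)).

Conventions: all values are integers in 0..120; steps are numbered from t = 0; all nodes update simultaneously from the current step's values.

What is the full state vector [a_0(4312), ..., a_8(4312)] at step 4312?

Simulating step by step:
t=0: [120, 38, 15, 60, 85, 44, 18, 61, 86]
t=1: [85, 71, 34, 31, 98, 81, 39, 31, 97]
t=2: [99, 29, 66, 62, 94, 25, 74, 62, 95]
t=3: [88, 52, 25, 26, 90, 46, 22, 26, 90]
t=4: [103, 101, 57, 59, 102, 91, 52, 59, 102]
t=5: [96, 97, 31, 34, 96, 100, 99, 34, 96]
t=6: [106, 105, 72, 77, 106, 104, 105, 77, 106]
t=7: [94, 94, 31, 29, 94, 94, 94, 29, 94]
t=8: [106, 106, 72, 68, 106, 106, 106, 68, 106]
t=9: [94, 94, 31, 32, 94, 94, 94, 32, 94]
t=10: [107, 107, 72, 74, 107, 107, 107, 74, 107]
t=11: [93, 93, 30, 29, 93, 93, 93, 29, 93]
t=12: [106, 106, 70, 68, 106, 106, 106, 68, 106]
t=13: [94, 94, 32, 32, 94, 94, 94, 32, 94]
t=14: [107, 107, 74, 74, 107, 107, 107, 74, 107]
t=15: [93, 93, 29, 29, 93, 93, 93, 29, 93]
t=16: [106, 106, 68, 68, 106, 106, 106, 68, 106]
t=17: [94, 94, 32, 32, 94, 94, 94, 32, 94]

Answer: [106, 106, 68, 68, 106, 106, 106, 68, 106]
Key observation: The state at step 13, [94, 94, 32, 32, 94, 94, 94, 32, 94], reappears at step 17: the system is in a cycle of period 4 from step 13 on.  Therefore the state at step 4312 equals the state at step 13 + ((4312 - 13) mod 4) = 16, which is [106, 106, 68, 68, 106, 106, 106, 68, 106].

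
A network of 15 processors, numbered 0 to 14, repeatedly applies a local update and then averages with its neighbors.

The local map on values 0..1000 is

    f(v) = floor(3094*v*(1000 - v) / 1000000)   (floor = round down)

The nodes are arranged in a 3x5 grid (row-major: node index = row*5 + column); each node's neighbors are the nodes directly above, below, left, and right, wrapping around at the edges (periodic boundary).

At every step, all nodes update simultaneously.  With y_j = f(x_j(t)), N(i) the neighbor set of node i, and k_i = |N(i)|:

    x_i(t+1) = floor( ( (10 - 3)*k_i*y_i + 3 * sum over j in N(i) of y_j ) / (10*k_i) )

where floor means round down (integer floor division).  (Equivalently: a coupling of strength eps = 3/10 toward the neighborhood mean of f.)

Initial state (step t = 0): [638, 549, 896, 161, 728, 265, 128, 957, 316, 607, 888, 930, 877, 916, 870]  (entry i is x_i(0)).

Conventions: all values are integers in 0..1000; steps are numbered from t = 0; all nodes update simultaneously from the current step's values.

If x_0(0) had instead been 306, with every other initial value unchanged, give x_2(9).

Simulating step by step:
t=0: [306, 549, 896, 161, 728, 265, 128, 957, 316, 607, 888, 930, 877, 916, 870]
t=1: [631, 648, 324, 427, 590, 574, 368, 211, 581, 683, 350, 272, 297, 299, 386]
t=2: [722, 698, 670, 741, 739, 740, 697, 570, 721, 692, 703, 636, 635, 670, 720]
t=3: [621, 656, 682, 609, 604, 609, 661, 731, 637, 644, 643, 701, 715, 670, 629]
t=4: [725, 694, 670, 725, 735, 728, 686, 628, 705, 714, 709, 658, 636, 689, 718]
t=5: [619, 659, 682, 625, 608, 619, 667, 708, 647, 627, 637, 687, 708, 658, 628]
t=6: [726, 692, 672, 718, 733, 724, 685, 650, 702, 723, 713, 670, 647, 696, 720]
t=7: [619, 659, 678, 632, 609, 622, 666, 694, 648, 620, 633, 678, 698, 652, 624]
t=8: [726, 694, 676, 714, 732, 723, 688, 663, 703, 726, 716, 678, 659, 701, 723]
t=9: [618, 657, 674, 634, 610, 622, 662, 684, 645, 617, 629, 670, 688, 647, 620]

Answer: x_2(9) = 674
Key observation: This trace re-runs the system from the modified initial state.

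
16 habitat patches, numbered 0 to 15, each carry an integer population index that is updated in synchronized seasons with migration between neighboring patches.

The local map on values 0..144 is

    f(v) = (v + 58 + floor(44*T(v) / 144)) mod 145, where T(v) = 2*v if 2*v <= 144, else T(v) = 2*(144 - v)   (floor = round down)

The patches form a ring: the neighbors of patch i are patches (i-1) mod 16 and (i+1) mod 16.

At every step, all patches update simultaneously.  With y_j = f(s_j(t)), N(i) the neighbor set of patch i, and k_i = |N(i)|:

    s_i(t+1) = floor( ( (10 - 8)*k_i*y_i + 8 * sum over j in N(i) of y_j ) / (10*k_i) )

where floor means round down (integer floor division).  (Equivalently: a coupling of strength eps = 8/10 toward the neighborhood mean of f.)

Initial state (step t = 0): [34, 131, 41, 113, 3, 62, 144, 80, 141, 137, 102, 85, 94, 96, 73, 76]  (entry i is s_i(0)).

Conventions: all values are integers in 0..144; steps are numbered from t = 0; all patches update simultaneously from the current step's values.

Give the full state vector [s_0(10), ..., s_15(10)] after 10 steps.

Answer: [30, 41, 38, 24, 52, 72, 121, 133, 136, 136, 134, 135, 129, 126, 78, 64]

Derivation:
t=0: [34, 131, 41, 113, 3, 62, 144, 80, 141, 137, 102, 85, 94, 96, 73, 76]
t=1: [54, 104, 62, 83, 34, 50, 29, 51, 45, 48, 43, 37, 36, 34, 33, 62]
t=2: [21, 13, 32, 56, 90, 114, 132, 121, 136, 129, 126, 120, 114, 113, 71, 46]
t=3: [102, 95, 54, 58, 26, 44, 47, 51, 50, 51, 49, 47, 45, 37, 75, 73]
t=4: [34, 23, 17, 40, 73, 118, 133, 136, 139, 137, 136, 133, 126, 87, 64, 33]
t=5: [104, 97, 103, 70, 73, 41, 50, 53, 53, 54, 53, 51, 44, 33, 61, 73]
t=6: [35, 40, 33, 33, 65, 91, 134, 141, 85, 114, 84, 136, 126, 77, 58, 26]
t=7: [111, 114, 115, 73, 62, 35, 47, 45, 46, 35, 45, 43, 43, 28, 52, 67]
t=8: [34, 44, 38, 28, 59, 80, 124, 132, 124, 127, 122, 128, 117, 127, 77, 78]
t=9: [86, 118, 116, 71, 55, 29, 43, 49, 50, 48, 49, 47, 49, 40, 38, 63]
t=10: [30, 41, 38, 24, 52, 72, 121, 133, 136, 136, 134, 135, 129, 126, 78, 64]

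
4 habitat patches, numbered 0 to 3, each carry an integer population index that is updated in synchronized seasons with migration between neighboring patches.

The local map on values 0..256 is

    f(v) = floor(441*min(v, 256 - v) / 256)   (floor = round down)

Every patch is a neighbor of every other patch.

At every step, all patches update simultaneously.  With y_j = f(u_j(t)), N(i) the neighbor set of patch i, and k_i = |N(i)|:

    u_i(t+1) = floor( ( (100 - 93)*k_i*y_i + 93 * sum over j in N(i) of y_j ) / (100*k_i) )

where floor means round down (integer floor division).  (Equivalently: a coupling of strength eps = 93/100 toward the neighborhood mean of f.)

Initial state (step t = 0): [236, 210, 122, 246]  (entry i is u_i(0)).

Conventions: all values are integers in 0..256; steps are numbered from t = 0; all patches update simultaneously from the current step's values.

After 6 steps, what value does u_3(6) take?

Simulating step by step:
t=0: [236, 210, 122, 246]
t=1: [97, 86, 55, 101]
t=2: [140, 144, 157, 138]
t=3: [189, 190, 196, 188]
t=4: [111, 111, 114, 110]
t=5: [191, 191, 190, 192]
t=6: [111, 111, 110, 111]

Answer: u_3(6) = 111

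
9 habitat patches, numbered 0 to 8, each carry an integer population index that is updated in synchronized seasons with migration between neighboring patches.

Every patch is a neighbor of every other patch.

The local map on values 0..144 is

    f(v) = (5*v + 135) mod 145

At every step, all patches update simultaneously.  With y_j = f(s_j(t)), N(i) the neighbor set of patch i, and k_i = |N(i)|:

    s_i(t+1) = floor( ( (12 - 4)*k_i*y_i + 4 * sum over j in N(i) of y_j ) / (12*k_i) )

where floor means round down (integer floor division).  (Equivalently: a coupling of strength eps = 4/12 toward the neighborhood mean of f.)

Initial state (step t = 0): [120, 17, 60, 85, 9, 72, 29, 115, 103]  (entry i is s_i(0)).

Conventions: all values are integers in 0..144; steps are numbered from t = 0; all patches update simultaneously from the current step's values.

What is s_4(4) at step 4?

Simulating step by step:
t=0: [120, 17, 60, 85, 9, 72, 29, 115, 103]
t=1: [32, 73, 26, 104, 48, 64, 111, 107, 70]
t=2: [28, 66, 100, 72, 78, 38, 94, 82, 57]
t=3: [108, 46, 62, 65, 83, 49, 43, 96, 108]
t=4: [84, 71, 31, 40, 96, 81, 62, 46, 84]

Answer: s_4(4) = 96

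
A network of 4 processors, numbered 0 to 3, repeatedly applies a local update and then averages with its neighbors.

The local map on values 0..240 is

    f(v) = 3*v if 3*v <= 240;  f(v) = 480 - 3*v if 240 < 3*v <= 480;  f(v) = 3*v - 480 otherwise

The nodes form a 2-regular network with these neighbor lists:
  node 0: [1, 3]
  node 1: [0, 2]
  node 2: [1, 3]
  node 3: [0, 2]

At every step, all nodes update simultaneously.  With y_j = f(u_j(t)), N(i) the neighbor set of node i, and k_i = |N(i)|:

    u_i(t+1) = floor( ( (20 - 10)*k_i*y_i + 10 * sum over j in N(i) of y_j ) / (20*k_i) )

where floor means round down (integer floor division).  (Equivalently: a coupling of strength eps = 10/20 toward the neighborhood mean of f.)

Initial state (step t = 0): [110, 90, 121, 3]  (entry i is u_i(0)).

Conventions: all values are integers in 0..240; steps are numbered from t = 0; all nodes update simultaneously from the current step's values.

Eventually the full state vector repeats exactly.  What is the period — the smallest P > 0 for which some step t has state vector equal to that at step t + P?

Simulating step by step:
t=0: [110, 90, 121, 3]
t=1: [129, 171, 113, 71]
t=2: [108, 75, 132, 165]
t=3: [138, 172, 102, 67]
t=4: [92, 78, 146, 160]
t=5: [160, 178, 79, 61]
t=6: [59, 86, 177, 150]
t=7: [151, 168, 88, 72]
t=8: [73, 72, 168, 168]
t=9: [169, 168, 72, 72]
t=10: [73, 72, 168, 168]

Answer: 2
Key observation: The state at step 8, [73, 72, 168, 168], reappears at step 10 — and no state repeats earlier — so the cycle the system enters has period 2.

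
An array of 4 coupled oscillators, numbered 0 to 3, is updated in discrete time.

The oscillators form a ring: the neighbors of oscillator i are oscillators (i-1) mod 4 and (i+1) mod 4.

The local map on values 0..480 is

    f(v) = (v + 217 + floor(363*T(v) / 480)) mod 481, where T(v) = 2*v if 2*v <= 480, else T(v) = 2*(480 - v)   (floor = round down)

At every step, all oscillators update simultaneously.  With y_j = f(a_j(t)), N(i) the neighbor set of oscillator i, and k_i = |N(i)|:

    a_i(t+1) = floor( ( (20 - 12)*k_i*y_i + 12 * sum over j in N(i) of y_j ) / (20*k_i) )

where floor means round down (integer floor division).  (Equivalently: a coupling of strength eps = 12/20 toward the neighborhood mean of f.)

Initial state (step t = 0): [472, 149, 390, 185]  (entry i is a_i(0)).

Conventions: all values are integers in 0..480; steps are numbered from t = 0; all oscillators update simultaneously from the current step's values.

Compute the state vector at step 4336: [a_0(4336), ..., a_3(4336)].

Answer: [305, 305, 305, 305]
Key observation: The state at step 8, [305, 305, 305, 305], reappears at step 9: the system is in a cycle of period 1 from step 8 on.  Therefore the state at step 4336 equals the state at step 8 + ((4336 - 8) mod 1) = 8, which is [305, 305, 305, 305].

Derivation:
t=0: [472, 149, 390, 185]
t=1: [181, 188, 197, 224]
t=2: [227, 209, 243, 245]
t=3: [301, 297, 313, 327]
t=4: [303, 306, 301, 300]
t=5: [306, 305, 306, 307]
t=6: [304, 305, 304, 304]
t=7: [305, 305, 305, 306]
t=8: [305, 305, 305, 305]
t=9: [305, 305, 305, 305]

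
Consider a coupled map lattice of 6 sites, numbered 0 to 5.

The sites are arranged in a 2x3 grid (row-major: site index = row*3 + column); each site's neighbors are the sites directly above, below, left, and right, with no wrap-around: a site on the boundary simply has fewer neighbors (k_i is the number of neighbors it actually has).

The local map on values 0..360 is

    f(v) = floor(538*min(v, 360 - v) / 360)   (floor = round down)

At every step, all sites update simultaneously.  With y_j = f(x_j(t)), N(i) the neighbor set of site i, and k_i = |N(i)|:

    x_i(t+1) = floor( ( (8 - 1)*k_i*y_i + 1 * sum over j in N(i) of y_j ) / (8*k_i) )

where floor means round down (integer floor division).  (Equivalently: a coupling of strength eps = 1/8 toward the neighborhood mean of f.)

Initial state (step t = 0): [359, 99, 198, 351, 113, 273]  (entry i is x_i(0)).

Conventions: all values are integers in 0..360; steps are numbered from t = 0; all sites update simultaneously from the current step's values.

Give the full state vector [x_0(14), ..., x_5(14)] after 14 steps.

Answer: [153, 152, 168, 249, 236, 165]

Derivation:
t=0: [359, 99, 198, 351, 113, 273]
t=1: [10, 145, 229, 21, 159, 139]
t=2: [27, 207, 197, 42, 226, 208]
t=3: [53, 219, 241, 69, 196, 226]
t=4: [88, 204, 180, 110, 235, 201]
t=5: [139, 228, 264, 163, 189, 235]
t=6: [208, 197, 149, 241, 249, 187]
t=7: [224, 238, 225, 179, 172, 249]
t=8: [205, 186, 197, 262, 250, 173]
t=9: [227, 254, 245, 152, 171, 251]
t=10: [197, 164, 169, 226, 245, 168]
t=11: [240, 242, 251, 200, 178, 246]
t=12: [182, 179, 163, 236, 257, 175]
t=13: [261, 261, 245, 188, 163, 253]
t=14: [153, 152, 168, 249, 236, 165]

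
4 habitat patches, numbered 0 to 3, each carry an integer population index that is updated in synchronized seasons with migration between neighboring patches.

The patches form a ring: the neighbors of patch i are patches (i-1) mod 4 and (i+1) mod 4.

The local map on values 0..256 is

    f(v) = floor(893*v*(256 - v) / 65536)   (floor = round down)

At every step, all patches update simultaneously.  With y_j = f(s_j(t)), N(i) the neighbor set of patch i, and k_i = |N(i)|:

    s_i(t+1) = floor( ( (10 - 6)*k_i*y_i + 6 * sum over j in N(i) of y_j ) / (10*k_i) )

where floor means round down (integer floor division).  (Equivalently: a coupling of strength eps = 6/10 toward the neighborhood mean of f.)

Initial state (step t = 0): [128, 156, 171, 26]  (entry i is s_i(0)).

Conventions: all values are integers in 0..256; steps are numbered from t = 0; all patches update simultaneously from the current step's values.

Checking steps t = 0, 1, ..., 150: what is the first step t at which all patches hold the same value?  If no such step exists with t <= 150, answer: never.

Simulating step by step:
t=0: [128, 156, 171, 26]  (not all equal)
t=1: [177, 211, 167, 158]  (not all equal)
t=2: [177, 169, 182, 201]  (not all equal)
t=3: [181, 191, 178, 171]  (not all equal)
t=4: [183, 179, 185, 191]  (not all equal)
t=5: [179, 182, 178, 175]  (not all equal)
t=6: [187, 186, 188, 190]  (not all equal)
t=7: [174, 175, 173, 172]  (not all equal)
t=8: [194, 193, 194, 195]  (not all equal)
t=9: [163, 163, 163, 162]  (not all equal)
t=10: [206, 206, 206, 206]  (all equal)

Answer: 10
Key observation: Synchronization is absorbing here: once all patches are equal they stay equal, and step 10 is the first all-equal step.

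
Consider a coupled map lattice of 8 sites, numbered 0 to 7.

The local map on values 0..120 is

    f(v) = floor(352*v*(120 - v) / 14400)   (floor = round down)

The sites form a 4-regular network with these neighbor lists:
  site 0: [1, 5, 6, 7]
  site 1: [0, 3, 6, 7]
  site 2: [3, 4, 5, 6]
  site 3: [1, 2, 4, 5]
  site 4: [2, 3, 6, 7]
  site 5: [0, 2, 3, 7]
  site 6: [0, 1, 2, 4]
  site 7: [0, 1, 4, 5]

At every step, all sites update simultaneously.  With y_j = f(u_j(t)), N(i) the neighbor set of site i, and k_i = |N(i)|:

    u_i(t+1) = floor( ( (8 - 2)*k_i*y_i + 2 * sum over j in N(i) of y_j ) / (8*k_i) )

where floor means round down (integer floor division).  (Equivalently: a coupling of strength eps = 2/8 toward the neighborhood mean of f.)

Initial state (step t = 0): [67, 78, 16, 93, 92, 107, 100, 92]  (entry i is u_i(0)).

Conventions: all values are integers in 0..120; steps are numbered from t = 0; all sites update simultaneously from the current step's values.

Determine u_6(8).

Simulating step by step:
t=0: [67, 78, 16, 93, 92, 107, 100, 92]
t=1: [78, 76, 42, 59, 59, 41, 52, 62]
t=2: [80, 82, 81, 85, 86, 80, 85, 85]
t=3: [77, 75, 76, 72, 71, 77, 72, 72]
t=4: [80, 82, 81, 83, 84, 80, 83, 83]
t=5: [77, 75, 76, 75, 73, 77, 75, 75]
t=6: [80, 81, 81, 81, 82, 80, 81, 81]
t=7: [77, 77, 77, 77, 76, 77, 77, 77]
t=8: [80, 80, 80, 80, 80, 80, 80, 80]

Answer: u_6(8) = 80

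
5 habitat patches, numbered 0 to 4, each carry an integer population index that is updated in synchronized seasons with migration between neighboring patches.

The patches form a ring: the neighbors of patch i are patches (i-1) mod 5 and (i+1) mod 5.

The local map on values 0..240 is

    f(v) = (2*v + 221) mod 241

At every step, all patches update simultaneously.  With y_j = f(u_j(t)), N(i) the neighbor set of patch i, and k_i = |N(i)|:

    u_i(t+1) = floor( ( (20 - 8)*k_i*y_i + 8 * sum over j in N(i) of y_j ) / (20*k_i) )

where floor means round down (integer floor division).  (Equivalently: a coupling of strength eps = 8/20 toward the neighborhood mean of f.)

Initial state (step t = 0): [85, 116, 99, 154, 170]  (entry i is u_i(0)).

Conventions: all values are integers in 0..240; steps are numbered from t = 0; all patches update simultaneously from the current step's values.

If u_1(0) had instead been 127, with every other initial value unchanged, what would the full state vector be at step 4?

Answer: [114, 110, 129, 165, 158]
Key observation: This trace re-runs the system from the modified initial state.

Derivation:
t=0: [85, 127, 99, 154, 170]
t=1: [152, 206, 163, 79, 86]
t=2: [86, 112, 96, 126, 127]
t=3: [178, 187, 190, 220, 217]
t=4: [114, 110, 129, 165, 158]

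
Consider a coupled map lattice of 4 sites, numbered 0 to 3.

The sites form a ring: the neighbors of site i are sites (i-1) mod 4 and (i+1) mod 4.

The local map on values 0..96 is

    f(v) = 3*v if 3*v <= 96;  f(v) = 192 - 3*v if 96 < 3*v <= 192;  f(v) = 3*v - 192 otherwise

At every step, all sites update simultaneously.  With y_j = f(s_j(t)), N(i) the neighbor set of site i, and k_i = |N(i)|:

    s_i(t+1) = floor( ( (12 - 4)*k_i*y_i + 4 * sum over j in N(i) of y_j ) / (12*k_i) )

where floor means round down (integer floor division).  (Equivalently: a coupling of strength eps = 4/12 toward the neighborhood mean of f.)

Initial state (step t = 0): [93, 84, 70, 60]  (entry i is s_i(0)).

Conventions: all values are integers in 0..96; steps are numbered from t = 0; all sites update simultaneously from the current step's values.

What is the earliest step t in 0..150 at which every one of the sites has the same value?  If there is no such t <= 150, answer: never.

Answer: 11
Key observation: Synchronization is absorbing here: once all sites are equal they stay equal, and step 11 is the first all-equal step.

Derivation:
t=0: [93, 84, 70, 60]  (not all equal)
t=1: [70, 57, 24, 25]  (not all equal)
t=2: [28, 29, 64, 65]  (not all equal)
t=3: [71, 72, 15, 16]  (not all equal)
t=4: [26, 27, 42, 43]  (not all equal)
t=5: [76, 78, 68, 66]  (not all equal)
t=6: [32, 36, 16, 12]  (not all equal)
t=7: [84, 80, 52, 48]  (not all equal)
t=8: [56, 48, 40, 48]  (not all equal)
t=9: [32, 48, 64, 48]  (not all equal)
t=10: [80, 48, 16, 48]  (not all equal)
t=11: [48, 48, 48, 48]  (all equal)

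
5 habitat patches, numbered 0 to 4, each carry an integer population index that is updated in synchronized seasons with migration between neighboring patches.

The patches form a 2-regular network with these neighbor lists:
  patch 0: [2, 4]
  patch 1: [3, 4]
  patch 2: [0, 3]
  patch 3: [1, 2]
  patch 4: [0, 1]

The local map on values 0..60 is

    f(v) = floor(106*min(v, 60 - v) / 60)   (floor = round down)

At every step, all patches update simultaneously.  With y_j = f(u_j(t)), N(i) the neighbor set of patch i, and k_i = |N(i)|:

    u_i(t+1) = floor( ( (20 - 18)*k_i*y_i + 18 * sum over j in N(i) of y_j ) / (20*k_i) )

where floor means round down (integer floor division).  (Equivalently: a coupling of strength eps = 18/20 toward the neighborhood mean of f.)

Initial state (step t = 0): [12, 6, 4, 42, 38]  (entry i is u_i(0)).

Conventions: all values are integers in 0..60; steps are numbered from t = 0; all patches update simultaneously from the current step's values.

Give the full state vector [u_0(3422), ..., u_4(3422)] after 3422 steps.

Answer: [39, 38, 37, 38, 37]
Key observation: The state at step 16, [39, 38, 37, 38, 37], reappears at step 17: the system is in a cycle of period 1 from step 16 on.  Therefore the state at step 3422 equals the state at step 16 + ((3422 - 16) mod 1) = 16, which is [39, 38, 37, 38, 37].

Derivation:
t=0: [12, 6, 4, 42, 38]
t=1: [22, 32, 24, 10, 17]
t=2: [36, 26, 28, 42, 42]
t=3: [40, 32, 37, 45, 42]
t=4: [35, 30, 31, 42, 40]
t=5: [43, 35, 38, 49, 47]
t=6: [30, 22, 25, 38, 35]
t=7: [44, 40, 45, 40, 45]
t=8: [26, 30, 30, 30, 30]
t=9: [52, 53, 49, 53, 49]
t=10: [18, 15, 13, 15, 13]
t=11: [22, 24, 27, 24, 27]
t=12: [46, 44, 40, 44, 40]
t=13: [33, 31, 26, 31, 26]
t=14: [45, 48, 48, 48, 48]
t=15: [21, 21, 23, 21, 23]
t=16: [39, 38, 37, 38, 37]
t=17: [39, 38, 37, 38, 37]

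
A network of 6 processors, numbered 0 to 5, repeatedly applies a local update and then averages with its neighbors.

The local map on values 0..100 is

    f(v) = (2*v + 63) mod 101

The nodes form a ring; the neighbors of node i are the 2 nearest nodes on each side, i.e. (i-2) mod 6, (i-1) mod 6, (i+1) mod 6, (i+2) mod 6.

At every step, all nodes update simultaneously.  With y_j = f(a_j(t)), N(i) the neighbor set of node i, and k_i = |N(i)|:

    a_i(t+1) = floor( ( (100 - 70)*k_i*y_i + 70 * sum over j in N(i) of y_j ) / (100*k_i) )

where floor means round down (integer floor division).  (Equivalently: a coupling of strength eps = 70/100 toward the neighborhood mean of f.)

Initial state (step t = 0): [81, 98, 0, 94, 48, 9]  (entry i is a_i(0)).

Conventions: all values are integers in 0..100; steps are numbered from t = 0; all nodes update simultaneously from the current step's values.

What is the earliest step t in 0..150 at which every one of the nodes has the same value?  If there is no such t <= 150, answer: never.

Answer: 10
Key observation: Synchronization is absorbing here: once all nodes are equal they stay equal, and step 10 is the first all-equal step.

Derivation:
t=0: [81, 98, 0, 94, 48, 9]  (not all equal)
t=1: [52, 54, 51, 60, 55, 57]  (not all equal)
t=2: [69, 71, 69, 73, 72, 73]  (not all equal)
t=3: [50, 38, 50, 22, 38, 22]  (not all equal)
t=4: [43, 35, 43, 27, 35, 27]  (not all equal)
t=5: [36, 32, 36, 27, 32, 27]  (not all equal)
t=6: [28, 25, 28, 22, 25, 22]  (not all equal)
t=7: [13, 12, 13, 10, 12, 10]  (not all equal)
t=8: [87, 86, 87, 85, 86, 85]  (not all equal)
t=9: [33, 33, 33, 32, 33, 32]  (not all equal)
t=10: [27, 27, 27, 27, 27, 27]  (all equal)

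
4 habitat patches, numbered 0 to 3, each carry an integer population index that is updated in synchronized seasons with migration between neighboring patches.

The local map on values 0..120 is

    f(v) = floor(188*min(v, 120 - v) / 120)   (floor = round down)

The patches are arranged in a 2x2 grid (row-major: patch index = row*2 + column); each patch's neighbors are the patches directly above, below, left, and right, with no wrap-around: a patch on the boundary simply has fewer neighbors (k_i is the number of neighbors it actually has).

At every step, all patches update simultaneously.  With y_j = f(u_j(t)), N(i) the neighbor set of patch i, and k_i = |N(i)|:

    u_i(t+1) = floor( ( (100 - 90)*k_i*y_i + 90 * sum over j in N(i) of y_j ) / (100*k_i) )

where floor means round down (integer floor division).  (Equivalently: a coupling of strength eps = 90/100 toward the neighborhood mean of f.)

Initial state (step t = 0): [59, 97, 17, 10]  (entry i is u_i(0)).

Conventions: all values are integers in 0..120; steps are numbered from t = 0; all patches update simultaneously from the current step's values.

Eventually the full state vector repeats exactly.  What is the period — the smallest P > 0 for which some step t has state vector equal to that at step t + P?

Answer: 14
Key observation: The state at step 15, [75, 77, 77, 75], reappears at step 29 — and no state repeats earlier — so the cycle the system enters has period 14.

Derivation:
t=0: [59, 97, 17, 10]
t=1: [37, 51, 50, 29]
t=2: [76, 53, 53, 75]
t=3: [81, 70, 70, 81]
t=4: [76, 62, 62, 76]
t=5: [87, 70, 70, 87]
t=6: [75, 53, 53, 75]
t=7: [81, 71, 71, 81]
t=8: [74, 62, 62, 74]
t=9: [88, 73, 73, 88]
t=10: [70, 52, 52, 70]
t=11: [80, 78, 78, 80]
t=12: [64, 62, 62, 64]
t=13: [89, 87, 87, 89]
t=14: [50, 48, 48, 50]
t=15: [75, 77, 77, 75]
t=16: [67, 69, 69, 67]
t=17: [79, 82, 82, 79]
t=18: [59, 63, 63, 59]
t=19: [89, 91, 91, 89]
t=20: [45, 47, 47, 45]
t=21: [72, 70, 70, 72]
t=22: [77, 75, 75, 77]
t=23: [69, 67, 67, 69]
t=24: [82, 79, 79, 82]
t=25: [63, 59, 59, 63]
t=26: [91, 89, 89, 91]
t=27: [47, 45, 45, 47]
t=28: [70, 72, 72, 70]
t=29: [75, 77, 77, 75]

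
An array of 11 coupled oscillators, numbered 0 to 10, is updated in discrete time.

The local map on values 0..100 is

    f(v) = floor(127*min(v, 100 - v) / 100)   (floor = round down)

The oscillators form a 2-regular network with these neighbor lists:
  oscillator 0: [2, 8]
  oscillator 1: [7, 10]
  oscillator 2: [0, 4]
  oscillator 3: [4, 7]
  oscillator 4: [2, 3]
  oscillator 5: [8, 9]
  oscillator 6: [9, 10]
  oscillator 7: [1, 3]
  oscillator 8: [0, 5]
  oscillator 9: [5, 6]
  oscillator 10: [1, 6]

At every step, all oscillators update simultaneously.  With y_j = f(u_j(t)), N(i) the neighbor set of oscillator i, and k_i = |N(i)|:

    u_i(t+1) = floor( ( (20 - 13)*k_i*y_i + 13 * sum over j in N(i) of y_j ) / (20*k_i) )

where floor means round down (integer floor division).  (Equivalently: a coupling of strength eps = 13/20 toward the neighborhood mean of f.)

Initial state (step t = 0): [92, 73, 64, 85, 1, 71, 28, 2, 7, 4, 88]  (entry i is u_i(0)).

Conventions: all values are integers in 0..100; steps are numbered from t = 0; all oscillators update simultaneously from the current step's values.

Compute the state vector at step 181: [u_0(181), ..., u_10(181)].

Simulating step by step:
t=0: [92, 73, 64, 85, 1, 71, 28, 2, 7, 4, 88]
t=1: [20, 17, 19, 7, 21, 16, 18, 17, 17, 24, 27]
t=2: [23, 25, 24, 18, 19, 23, 28, 16, 21, 24, 25]
t=3: [28, 27, 27, 22, 25, 28, 32, 24, 27, 31, 32]
t=4: [34, 34, 33, 29, 30, 35, 39, 30, 34, 38, 38]
t=5: [42, 43, 40, 37, 38, 44, 48, 38, 43, 47, 46]
t=6: [52, 53, 50, 47, 48, 55, 59, 49, 54, 58, 57]
t=7: [60, 58, 61, 60, 60, 56, 52, 60, 58, 53, 54]
t=8: [50, 53, 49, 50, 49, 55, 59, 50, 52, 58, 57]
t=9: [61, 58, 62, 62, 62, 56, 52, 61, 60, 53, 54]
t=10: [49, 53, 48, 48, 48, 54, 59, 49, 51, 58, 57]
t=11: [61, 58, 60, 60, 60, 57, 52, 60, 60, 54, 54]
t=12: [49, 53, 49, 50, 50, 54, 58, 50, 50, 57, 57]
t=13: [62, 58, 62, 63, 62, 58, 53, 61, 61, 54, 55]
t=14: [48, 53, 48, 47, 47, 53, 58, 49, 49, 56, 56]
t=15: [60, 58, 59, 59, 59, 58, 54, 60, 60, 55, 55]
t=16: [50, 53, 51, 51, 52, 53, 57, 51, 50, 56, 56]
t=17: [62, 58, 61, 61, 61, 59, 54, 61, 61, 55, 55]
t=18: [48, 53, 48, 49, 49, 52, 57, 50, 49, 55, 56]
t=19: [60, 59, 60, 62, 61, 59, 55, 61, 60, 57, 55]
t=20: [50, 52, 49, 48, 49, 52, 56, 49, 50, 54, 55]
t=21: [62, 59, 62, 61, 61, 60, 56, 60, 62, 57, 57]
t=22: [48, 52, 48, 49, 48, 50, 54, 50, 48, 53, 53]
t=23: [60, 60, 60, 61, 60, 60, 58, 61, 60, 59, 59]
t=24: [50, 50, 50, 49, 49, 50, 52, 49, 50, 51, 51]
t=25: [63, 62, 62, 62, 62, 62, 61, 62, 63, 61, 61]
t=26: [46, 48, 47, 48, 48, 47, 49, 48, 46, 48, 48]
t=27: [58, 60, 59, 60, 59, 59, 60, 60, 58, 60, 60]
t=28: [52, 50, 52, 50, 51, 51, 50, 50, 52, 50, 50]
t=29: [60, 63, 60, 62, 61, 61, 63, 63, 60, 62, 63]
t=30: [50, 46, 49, 47, 49, 49, 46, 46, 49, 47, 46]
t=31: [62, 58, 62, 59, 61, 61, 58, 58, 62, 59, 58]
t=32: [48, 53, 48, 51, 49, 49, 52, 52, 48, 51, 53]
t=33: [60, 59, 60, 61, 61, 61, 60, 60, 60, 61, 59]
t=34: [50, 51, 49, 49, 49, 49, 50, 50, 49, 49, 51]
t=35: [62, 62, 62, 62, 62, 62, 62, 62, 62, 62, 62]
t=36: [48, 48, 48, 48, 48, 48, 48, 48, 48, 48, 48]
t=37: [60, 60, 60, 60, 60, 60, 60, 60, 60, 60, 60]
t=38: [50, 50, 50, 50, 50, 50, 50, 50, 50, 50, 50]
t=39: [63, 63, 63, 63, 63, 63, 63, 63, 63, 63, 63]
t=40: [46, 46, 46, 46, 46, 46, 46, 46, 46, 46, 46]
t=41: [58, 58, 58, 58, 58, 58, 58, 58, 58, 58, 58]
t=42: [53, 53, 53, 53, 53, 53, 53, 53, 53, 53, 53]
t=43: [59, 59, 59, 59, 59, 59, 59, 59, 59, 59, 59]
t=44: [52, 52, 52, 52, 52, 52, 52, 52, 52, 52, 52]
t=45: [60, 60, 60, 60, 60, 60, 60, 60, 60, 60, 60]

Answer: [60, 60, 60, 60, 60, 60, 60, 60, 60, 60, 60]
Key observation: The state at step 37, [60, 60, 60, 60, 60, 60, 60, 60, 60, 60, 60], reappears at step 45: the system is in a cycle of period 8 from step 37 on.  Therefore the state at step 181 equals the state at step 37 + ((181 - 37) mod 8) = 37, which is [60, 60, 60, 60, 60, 60, 60, 60, 60, 60, 60].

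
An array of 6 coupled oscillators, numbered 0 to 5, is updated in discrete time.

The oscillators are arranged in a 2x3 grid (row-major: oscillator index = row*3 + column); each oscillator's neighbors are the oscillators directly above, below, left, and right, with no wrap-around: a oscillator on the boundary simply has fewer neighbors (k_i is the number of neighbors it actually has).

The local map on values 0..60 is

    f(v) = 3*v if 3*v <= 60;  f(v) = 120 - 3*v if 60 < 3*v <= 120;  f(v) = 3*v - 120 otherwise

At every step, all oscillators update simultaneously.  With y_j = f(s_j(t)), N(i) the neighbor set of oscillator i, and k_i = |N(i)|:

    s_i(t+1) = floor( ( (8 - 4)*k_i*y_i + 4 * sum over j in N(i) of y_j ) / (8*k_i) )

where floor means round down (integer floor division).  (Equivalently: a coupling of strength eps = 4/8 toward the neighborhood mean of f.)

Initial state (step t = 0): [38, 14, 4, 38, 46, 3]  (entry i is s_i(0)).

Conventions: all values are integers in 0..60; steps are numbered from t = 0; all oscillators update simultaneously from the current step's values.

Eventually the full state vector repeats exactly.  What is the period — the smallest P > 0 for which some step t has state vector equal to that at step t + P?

Simulating step by step:
t=0: [38, 14, 4, 38, 46, 3]
t=1: [15, 27, 18, 9, 18, 12]
t=2: [39, 45, 45, 38, 44, 45]
t=3: [6, 12, 15, 6, 12, 14]
t=4: [22, 34, 42, 22, 34, 41]
t=5: [45, 22, 8, 45, 21, 7]
t=6: [24, 43, 30, 25, 43, 30]
t=7: [37, 19, 24, 36, 18, 24]
t=8: [21, 47, 50, 21, 46, 49]
t=9: [48, 28, 27, 47, 26, 25]
t=10: [26, 35, 39, 27, 38, 42]
t=11: [34, 16, 6, 31, 13, 5]
t=12: [27, 36, 24, 27, 34, 21]
t=13: [32, 23, 41, 33, 27, 45]
t=14: [30, 36, 18, 26, 34, 18]
t=15: [28, 23, 43, 33, 27, 45]
t=16: [36, 39, 21, 29, 34, 19]
t=17: [15, 16, 43, 24, 24, 47]
t=18: [46, 41, 21, 47, 43, 24]
t=19: [15, 15, 41, 17, 16, 40]
t=20: [46, 38, 12, 48, 40, 12]
t=21: [16, 12, 28, 16, 11, 27]
t=22: [45, 37, 36, 44, 37, 36]
t=23: [12, 10, 11, 12, 10, 11]
t=24: [34, 31, 32, 34, 31, 32]
t=25: [20, 25, 24, 20, 25, 24]
t=26: [56, 48, 47, 56, 48, 47]
t=27: [42, 27, 21, 42, 27, 21]
t=28: [14, 36, 52, 14, 36, 52]
t=29: [34, 21, 30, 34, 21, 30]
t=30: [27, 46, 36, 27, 46, 36]
t=31: [33, 20, 13, 33, 20, 13]
t=32: [30, 50, 44, 30, 50, 44]
t=33: [30, 27, 16, 30, 27, 16]
t=34: [32, 39, 45, 32, 39, 45]
t=35: [18, 8, 12, 18, 8, 12]
t=36: [46, 31, 33, 46, 31, 33]
t=37: [20, 24, 22, 20, 24, 22]
t=38: [57, 51, 52, 57, 51, 52]
t=39: [46, 36, 35, 46, 36, 35]
t=40: [16, 13, 14, 16, 13, 14]
t=41: [45, 41, 41, 45, 41, 41]
t=42: [12, 5, 3, 12, 5, 3]
t=43: [30, 17, 10, 30, 17, 10]
t=44: [35, 44, 35, 35, 44, 35]
t=45: [14, 13, 14, 14, 13, 14]
t=46: [41, 40, 41, 41, 40, 41]
t=47: [2, 1, 2, 2, 1, 2]
t=48: [5, 4, 5, 5, 4, 5]
t=49: [14, 13, 14, 14, 13, 14]

Answer: 4
Key observation: The state at step 45, [14, 13, 14, 14, 13, 14], reappears at step 49 — and no state repeats earlier — so the cycle the system enters has period 4.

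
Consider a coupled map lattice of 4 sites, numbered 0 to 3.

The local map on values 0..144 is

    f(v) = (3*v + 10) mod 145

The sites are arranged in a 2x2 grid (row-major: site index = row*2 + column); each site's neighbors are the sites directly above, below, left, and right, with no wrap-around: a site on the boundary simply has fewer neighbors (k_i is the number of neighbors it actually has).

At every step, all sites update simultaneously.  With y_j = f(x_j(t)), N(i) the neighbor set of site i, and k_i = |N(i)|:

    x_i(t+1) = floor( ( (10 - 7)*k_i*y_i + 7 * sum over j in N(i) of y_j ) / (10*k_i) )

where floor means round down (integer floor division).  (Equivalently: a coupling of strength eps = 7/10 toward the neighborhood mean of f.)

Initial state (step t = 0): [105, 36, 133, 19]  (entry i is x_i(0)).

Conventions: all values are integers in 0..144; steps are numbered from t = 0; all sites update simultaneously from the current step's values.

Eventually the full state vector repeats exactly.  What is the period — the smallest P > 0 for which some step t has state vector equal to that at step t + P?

Answer: 3
Key observation: The state at step 20, [39, 59, 59, 69], reappears at step 23 — and no state repeats earlier — so the cycle the system enters has period 3.

Derivation:
t=0: [105, 36, 133, 19]
t=1: [93, 71, 71, 103]
t=2: [97, 83, 83, 63]
t=3: [83, 56, 56, 96]
t=4: [57, 52, 52, 25]
t=5: [25, 48, 48, 40]
t=6: [31, 77, 77, 45]
t=7: [98, 64, 64, 67]
t=8: [44, 45, 45, 59]
t=9: [42, 64, 64, 12]
t=10: [80, 80, 80, 53]
t=11: [105, 76, 76, 80]
t=12: [75, 76, 76, 96]
t=13: [92, 62, 62, 67]
t=14: [78, 87, 87, 55]
t=15: [117, 82, 82, 97]
t=16: [99, 62, 62, 81]
t=17: [40, 59, 59, 68]
t=18: [68, 82, 82, 50]
t=19: [98, 62, 62, 82]
t=20: [39, 59, 59, 69]
t=21: [67, 82, 82, 51]
t=22: [97, 62, 62, 83]
t=23: [39, 59, 59, 69]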